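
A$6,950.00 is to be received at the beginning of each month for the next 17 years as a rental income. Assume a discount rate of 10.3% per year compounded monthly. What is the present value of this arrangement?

A$673,823.28

This is an annuity due: 204 payments of A$6,950.00 at the beginning of each month.
Periodic rate r = 0.103/12 per month; n is counted in months.
PV = PMT × [(1 − (1+r)^−n)/r] × (1+r) = 6,950 × [1 − (1+r)^−204] / r × (1+r) = A$673,823.28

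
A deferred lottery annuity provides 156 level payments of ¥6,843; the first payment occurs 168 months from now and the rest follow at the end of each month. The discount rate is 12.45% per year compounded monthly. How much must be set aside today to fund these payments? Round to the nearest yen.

Ordinary annuity of 156 payments, first payment at period 168.
Periodic rate r = 0.1245/12 per month; n is counted in months.
The ordinary-annuity PV formula values the stream one period before the first payment (period 167); discount that back 167 periods:
PV₀ = 6,843 × [1 − (1+r)^−156] / r × (1+r)^−167 = ¥94,153

¥94,153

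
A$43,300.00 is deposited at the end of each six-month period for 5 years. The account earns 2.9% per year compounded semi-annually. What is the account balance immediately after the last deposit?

This is an ordinary annuity: 10 deposits of A$43,300.00 at the end of each six-month period.
Periodic rate r = 0.029/2 per half-year; n is counted in half-years.
FV = PMT × [((1+r)^n − 1)/r] = 43,300 × [(1+r)^10 − 1] / r = A$462,373.92

A$462,373.92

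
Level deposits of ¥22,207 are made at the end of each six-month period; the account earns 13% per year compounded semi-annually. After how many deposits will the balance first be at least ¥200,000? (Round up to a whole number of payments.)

8 payments

Periodic rate r = 0.13/2 per half-year; n is counted in half-years.
Ordinary annuity FV: 200,000 = 22,207 × [((1+r)^n − 1)/r].
(1+r)^n = 1 + 200,000 × r / 22,207, so n = ln(1 + 200,000·r/22,207) / ln(1+r) = 7.32.
Round up to a whole number of payments: n = 8.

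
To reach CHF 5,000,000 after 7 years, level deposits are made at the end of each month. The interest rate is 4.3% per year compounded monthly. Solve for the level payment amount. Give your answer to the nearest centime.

Level ordinary annuity; solve FV = PMT × [((1+r)^n − 1)/r] for PMT.
Periodic rate r = 0.043/12 per month; n is counted in months.
With n = 84: PMT = 5,000,000 / ([((1+r)^n − 1)/r]) = CHF 51,119.99

CHF 51,119.99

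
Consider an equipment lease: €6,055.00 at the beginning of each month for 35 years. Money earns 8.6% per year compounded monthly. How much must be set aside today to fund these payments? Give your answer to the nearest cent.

€808,541.84

This is an annuity due: 420 payments of €6,055.00 at the beginning of each month.
Periodic rate r = 0.086/12 per month; n is counted in months.
PV = PMT × [(1 − (1+r)^−n)/r] × (1+r) = 6,055 × [1 − (1+r)^−420] / r × (1+r) = €808,541.84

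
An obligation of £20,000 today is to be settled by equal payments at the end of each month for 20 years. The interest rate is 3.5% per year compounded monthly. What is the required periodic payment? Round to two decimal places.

£115.99

Level ordinary annuity; solve PV = PMT × [(1 − (1+r)^−n)/r] for PMT.
Periodic rate r = 0.035/12 per month; n is counted in months.
With n = 240: PMT = 20,000 / ([(1 − (1+r)^−n)/r]) = £115.99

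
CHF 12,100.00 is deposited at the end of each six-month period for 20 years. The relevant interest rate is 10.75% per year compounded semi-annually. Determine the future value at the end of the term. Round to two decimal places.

CHF 1,602,606.85

This is an ordinary annuity: 40 deposits of CHF 12,100.00 at the end of each six-month period.
Periodic rate r = 0.1075/2 per half-year; n is counted in half-years.
FV = PMT × [((1+r)^n − 1)/r] = 12,100 × [(1+r)^40 − 1] / r = CHF 1,602,606.85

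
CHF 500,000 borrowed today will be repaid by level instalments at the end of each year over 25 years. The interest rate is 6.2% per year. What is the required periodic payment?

Level ordinary annuity; solve PV = PMT × [(1 − (1+r)^−n)/r] for PMT.
Periodic rate r = 0.062 per year.
With n = 25: PMT = 500,000 / ([(1 − (1+r)^−n)/r]) = CHF 39,859.75

CHF 39,859.75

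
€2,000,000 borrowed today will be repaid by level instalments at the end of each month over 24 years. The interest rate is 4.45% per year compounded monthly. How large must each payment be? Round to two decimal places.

€11,312.36

Level ordinary annuity; solve PV = PMT × [(1 − (1+r)^−n)/r] for PMT.
Periodic rate r = 0.0445/12 per month; n is counted in months.
With n = 288: PMT = 2,000,000 / ([(1 − (1+r)^−n)/r]) = €11,312.36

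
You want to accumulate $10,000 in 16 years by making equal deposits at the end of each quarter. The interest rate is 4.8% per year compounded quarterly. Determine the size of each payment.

$104.75

Level ordinary annuity; solve FV = PMT × [((1+r)^n − 1)/r] for PMT.
Periodic rate r = 0.048/4 per quarter; n is counted in quarters.
With n = 64: PMT = 10,000 / ([((1+r)^n − 1)/r]) = $104.75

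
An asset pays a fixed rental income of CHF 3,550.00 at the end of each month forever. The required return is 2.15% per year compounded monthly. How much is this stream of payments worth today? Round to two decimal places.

CHF 1,981,395.35

Periodic rate r = 0.0215/12 per month.
Level perpetuity: PV = PMT / r = 3,550 / (0.0215/12) = CHF 1,981,395.35.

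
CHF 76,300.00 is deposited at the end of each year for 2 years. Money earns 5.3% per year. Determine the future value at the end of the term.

This is an ordinary annuity: 2 deposits of CHF 76,300.00 at the end of each year.
Periodic rate r = 0.053 per year.
FV = PMT × [((1+r)^n − 1)/r] = 76,300 × [(1+r)^2 − 1] / r = CHF 156,643.90

CHF 156,643.90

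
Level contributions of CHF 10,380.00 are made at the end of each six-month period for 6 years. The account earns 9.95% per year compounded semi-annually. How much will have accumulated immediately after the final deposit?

CHF 164,980.87

This is an ordinary annuity: 12 deposits of CHF 10,380.00 at the end of each six-month period.
Periodic rate r = 0.0995/2 per half-year; n is counted in half-years.
FV = PMT × [((1+r)^n − 1)/r] = 10,380 × [(1+r)^12 − 1] / r = CHF 164,980.87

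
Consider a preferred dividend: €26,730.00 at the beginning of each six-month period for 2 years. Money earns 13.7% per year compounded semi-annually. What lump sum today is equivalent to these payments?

This is an annuity due: 4 payments of €26,730.00 at the beginning of each six-month period.
Periodic rate r = 0.137/2 per half-year; n is counted in half-years.
PV = PMT × [(1 − (1+r)^−n)/r] × (1+r) = 26,730 × [1 − (1+r)^−4] / r × (1+r) = €97,070.66

€97,070.66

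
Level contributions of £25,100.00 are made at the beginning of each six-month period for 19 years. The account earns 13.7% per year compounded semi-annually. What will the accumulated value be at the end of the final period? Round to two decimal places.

£4,463,481.66

This is an annuity due: 38 deposits of £25,100.00 at the beginning of each six-month period.
Periodic rate r = 0.137/2 per half-year; n is counted in half-years.
FV = PMT × [((1+r)^n − 1)/r] × (1+r) = 25,100 × [(1+r)^38 − 1] / r × (1+r) = £4,463,481.66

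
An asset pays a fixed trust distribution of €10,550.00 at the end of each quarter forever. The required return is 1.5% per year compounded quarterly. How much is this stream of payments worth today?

Periodic rate r = 0.015/4 per quarter.
Level perpetuity: PV = PMT / r = 10,550 / (0.015/4) = €2,813,333.33.

€2,813,333.33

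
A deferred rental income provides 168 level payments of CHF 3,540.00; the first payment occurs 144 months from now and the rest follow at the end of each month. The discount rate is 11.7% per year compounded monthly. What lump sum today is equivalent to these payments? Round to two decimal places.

Ordinary annuity of 168 payments, first payment at period 144.
Periodic rate r = 0.117/12 per month; n is counted in months.
The ordinary-annuity PV formula values the stream one period before the first payment (period 143); discount that back 143 periods:
PV₀ = 3,540 × [1 − (1+r)^−168] / r × (1+r)^−143 = CHF 72,898.32

CHF 72,898.32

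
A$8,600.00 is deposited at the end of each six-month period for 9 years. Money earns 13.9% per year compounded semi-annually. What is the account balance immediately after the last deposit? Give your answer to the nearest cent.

This is an ordinary annuity: 18 deposits of A$8,600.00 at the end of each six-month period.
Periodic rate r = 0.139/2 per half-year; n is counted in half-years.
FV = PMT × [((1+r)^n − 1)/r] = 8,600 × [(1+r)^18 − 1] / r = A$290,991.28

A$290,991.28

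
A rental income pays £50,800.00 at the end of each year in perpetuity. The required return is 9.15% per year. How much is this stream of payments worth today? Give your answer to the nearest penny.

Periodic rate r = 0.0915 per year.
Level perpetuity: PV = PMT / r = 50,800 / (0.0915) = £555,191.26.

£555,191.26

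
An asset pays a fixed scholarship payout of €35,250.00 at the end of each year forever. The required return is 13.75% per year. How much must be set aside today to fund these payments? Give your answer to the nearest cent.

€256,363.64

Periodic rate r = 0.1375 per year.
Level perpetuity: PV = PMT / r = 35,250 / (0.1375) = €256,363.64.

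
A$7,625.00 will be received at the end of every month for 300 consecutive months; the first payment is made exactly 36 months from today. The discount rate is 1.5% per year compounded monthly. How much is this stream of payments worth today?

A$1,824,989.95

Ordinary annuity of 300 payments, first payment at period 36.
Periodic rate r = 0.015/12 per month; n is counted in months.
The ordinary-annuity PV formula values the stream one period before the first payment (period 35); discount that back 35 periods:
PV₀ = 7,625 × [1 − (1+r)^−300] / r × (1+r)^−35 = A$1,824,989.95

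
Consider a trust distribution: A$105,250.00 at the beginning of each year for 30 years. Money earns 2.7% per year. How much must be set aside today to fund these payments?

A$2,203,220.04

This is an annuity due: 30 payments of A$105,250.00 at the beginning of each year.
Periodic rate r = 0.027 per year.
PV = PMT × [(1 − (1+r)^−n)/r] × (1+r) = 105,250 × [1 − (1+r)^−30] / r × (1+r) = A$2,203,220.04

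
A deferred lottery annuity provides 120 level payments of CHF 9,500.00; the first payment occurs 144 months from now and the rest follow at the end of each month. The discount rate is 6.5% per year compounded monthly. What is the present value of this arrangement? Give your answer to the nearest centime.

CHF 386,415.67

Ordinary annuity of 120 payments, first payment at period 144.
Periodic rate r = 0.065/12 per month; n is counted in months.
The ordinary-annuity PV formula values the stream one period before the first payment (period 143); discount that back 143 periods:
PV₀ = 9,500 × [1 − (1+r)^−120] / r × (1+r)^−143 = CHF 386,415.67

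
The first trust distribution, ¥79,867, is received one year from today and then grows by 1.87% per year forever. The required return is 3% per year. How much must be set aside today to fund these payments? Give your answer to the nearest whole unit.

¥7,067,876

Periodic rate r = 0.03 per year.
Growing perpetuity (Gordon): PV = PMT₁ / (r − g) = 79,867 / (r − 0.0187) = ¥7,067,876.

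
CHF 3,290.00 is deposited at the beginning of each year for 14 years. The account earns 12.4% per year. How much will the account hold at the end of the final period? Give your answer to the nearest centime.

This is an annuity due: 14 deposits of CHF 3,290.00 at the beginning of each year.
Periodic rate r = 0.124 per year.
FV = PMT × [((1+r)^n − 1)/r] × (1+r) = 3,290 × [(1+r)^14 − 1] / r × (1+r) = CHF 123,381.31

CHF 123,381.31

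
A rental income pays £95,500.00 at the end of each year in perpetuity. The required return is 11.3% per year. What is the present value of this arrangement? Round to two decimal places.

Periodic rate r = 0.113 per year.
Level perpetuity: PV = PMT / r = 95,500 / (0.113) = £845,132.74.

£845,132.74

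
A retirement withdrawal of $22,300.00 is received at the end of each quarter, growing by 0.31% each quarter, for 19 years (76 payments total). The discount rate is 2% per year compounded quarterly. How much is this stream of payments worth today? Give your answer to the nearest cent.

Periodic rate r = 0.02/4 per quarter; n is counted in quarters.
Growing ordinary annuity: PV = PMT₁ × [1 − ((1+g)/(1+r))^n] / (r − g) = 22,300 × [1 − ((1+0.0031)/(1+r))^76] / (r − 0.0031) = $1,572,200.28.

$1,572,200.28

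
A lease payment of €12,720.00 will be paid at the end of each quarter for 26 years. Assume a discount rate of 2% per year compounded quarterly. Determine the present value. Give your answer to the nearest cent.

€1,029,578.79

This is an ordinary annuity: 104 payments of €12,720.00 at the end of each quarter.
Periodic rate r = 0.02/4 per quarter; n is counted in quarters.
PV = PMT × [(1 − (1+r)^−n)/r] = 12,720 × [1 − (1+r)^−104] / r = €1,029,578.79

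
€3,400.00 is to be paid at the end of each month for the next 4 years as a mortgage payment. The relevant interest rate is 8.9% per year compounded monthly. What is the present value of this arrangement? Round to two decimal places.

€136,889.31

This is an ordinary annuity: 48 payments of €3,400.00 at the end of each month.
Periodic rate r = 0.089/12 per month; n is counted in months.
PV = PMT × [(1 − (1+r)^−n)/r] = 3,400 × [1 − (1+r)^−48] / r = €136,889.31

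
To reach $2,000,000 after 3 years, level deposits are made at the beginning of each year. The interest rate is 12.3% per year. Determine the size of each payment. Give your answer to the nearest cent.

$526,263.60

Level annuity due; solve FV = PMT × [((1+r)^n − 1)/r] × (1+r) for PMT.
Periodic rate r = 0.123 per year.
With n = 3: PMT = 2,000,000 / ([((1+r)^n − 1)/r] × (1+r)) = $526,263.60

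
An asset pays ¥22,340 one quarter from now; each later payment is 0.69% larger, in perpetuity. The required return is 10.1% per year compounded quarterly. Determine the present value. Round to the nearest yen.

Periodic rate r = 0.101/4 per quarter.
Growing perpetuity (Gordon): PV = PMT₁ / (r − g) = 22,340 / (r − 0.0069) = ¥1,217,439.

¥1,217,439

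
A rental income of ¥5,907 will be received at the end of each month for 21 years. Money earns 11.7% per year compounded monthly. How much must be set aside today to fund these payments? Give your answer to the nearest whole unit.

This is an ordinary annuity: 252 payments of ¥5,907 at the end of each month.
Periodic rate r = 0.117/12 per month; n is counted in months.
PV = PMT × [(1 − (1+r)^−n)/r] = 5,907 × [1 − (1+r)^−252] / r = ¥553,309

¥553,309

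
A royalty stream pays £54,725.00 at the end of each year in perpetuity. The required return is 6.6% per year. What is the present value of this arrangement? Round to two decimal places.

£829,166.67

Periodic rate r = 0.066 per year.
Level perpetuity: PV = PMT / r = 54,725 / (0.066) = £829,166.67.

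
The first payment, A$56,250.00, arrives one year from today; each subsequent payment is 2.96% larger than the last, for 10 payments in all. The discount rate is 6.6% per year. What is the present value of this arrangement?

Periodic rate r = 0.066 per year.
Growing ordinary annuity: PV = PMT₁ × [1 − ((1+g)/(1+r))^n] / (r − g) = 56,250 × [1 − ((1+0.0296)/(1+r))^10] / (r − 0.0296) = A$453,551.43.

A$453,551.43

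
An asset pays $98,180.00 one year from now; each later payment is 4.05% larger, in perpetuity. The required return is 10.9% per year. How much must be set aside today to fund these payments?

Periodic rate r = 0.109 per year.
Growing perpetuity (Gordon): PV = PMT₁ / (r − g) = 98,180 / (r − 0.0405) = $1,433,284.67.

$1,433,284.67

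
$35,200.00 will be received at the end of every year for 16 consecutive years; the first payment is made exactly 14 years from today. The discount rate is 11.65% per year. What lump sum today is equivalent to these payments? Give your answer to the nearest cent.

$59,751.19

Ordinary annuity of 16 payments, first payment at period 14.
Periodic rate r = 0.1165 per year.
The ordinary-annuity PV formula values the stream one period before the first payment (period 13); discount that back 13 periods:
PV₀ = 35,200 × [1 − (1+r)^−16] / r × (1+r)^−13 = $59,751.19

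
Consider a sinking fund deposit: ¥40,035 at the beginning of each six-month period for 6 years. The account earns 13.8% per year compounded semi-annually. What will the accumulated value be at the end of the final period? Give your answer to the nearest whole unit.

¥761,089

This is an annuity due: 12 deposits of ¥40,035 at the beginning of each six-month period.
Periodic rate r = 0.138/2 per half-year; n is counted in half-years.
FV = PMT × [((1+r)^n − 1)/r] × (1+r) = 40,035 × [(1+r)^12 − 1] / r × (1+r) = ¥761,089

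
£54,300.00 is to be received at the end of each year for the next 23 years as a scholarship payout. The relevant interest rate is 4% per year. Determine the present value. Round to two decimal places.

This is an ordinary annuity: 23 payments of £54,300.00 at the end of each year.
Periodic rate r = 0.04 per year.
PV = PMT × [(1 − (1+r)^−n)/r] = 54,300 × [1 − (1+r)^−23] / r = £806,726.50

£806,726.50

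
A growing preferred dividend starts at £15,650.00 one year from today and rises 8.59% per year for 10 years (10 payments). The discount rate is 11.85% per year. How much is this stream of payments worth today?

Periodic rate r = 0.1185 per year.
Growing ordinary annuity: PV = PMT₁ × [1 − ((1+g)/(1+r))^n] / (r − g) = 15,650 × [1 − ((1+0.0859)/(1+r))^10] / (r − 0.0859) = £122,924.07.

£122,924.07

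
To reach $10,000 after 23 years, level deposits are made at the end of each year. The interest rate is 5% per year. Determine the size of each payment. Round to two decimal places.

Level ordinary annuity; solve FV = PMT × [((1+r)^n − 1)/r] for PMT.
Periodic rate r = 0.05 per year.
With n = 23: PMT = 10,000 / ([((1+r)^n − 1)/r]) = $241.37

$241.37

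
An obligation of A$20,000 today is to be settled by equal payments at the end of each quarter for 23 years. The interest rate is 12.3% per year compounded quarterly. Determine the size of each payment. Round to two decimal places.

Level ordinary annuity; solve PV = PMT × [(1 − (1+r)^−n)/r] for PMT.
Periodic rate r = 0.123/4 per quarter; n is counted in quarters.
With n = 92: PMT = 20,000 / ([(1 − (1+r)^−n)/r]) = A$655.40

A$655.40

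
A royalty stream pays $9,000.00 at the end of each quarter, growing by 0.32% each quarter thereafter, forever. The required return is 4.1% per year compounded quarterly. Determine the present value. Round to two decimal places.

$1,276,595.74

Periodic rate r = 0.041/4 per quarter.
Growing perpetuity (Gordon): PV = PMT₁ / (r − g) = 9,000 / (r − 0.0032) = $1,276,595.74.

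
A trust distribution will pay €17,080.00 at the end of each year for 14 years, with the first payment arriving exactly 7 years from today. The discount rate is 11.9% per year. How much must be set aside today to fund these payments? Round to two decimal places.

€57,959.80

Ordinary annuity of 14 payments, first payment at period 7.
Periodic rate r = 0.119 per year.
The ordinary-annuity PV formula values the stream one period before the first payment (period 6); discount that back 6 periods:
PV₀ = 17,080 × [1 − (1+r)^−14] / r × (1+r)^−6 = €57,959.80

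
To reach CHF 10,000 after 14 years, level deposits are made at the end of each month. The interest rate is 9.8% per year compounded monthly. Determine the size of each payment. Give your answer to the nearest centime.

CHF 27.96

Level ordinary annuity; solve FV = PMT × [((1+r)^n − 1)/r] for PMT.
Periodic rate r = 0.098/12 per month; n is counted in months.
With n = 168: PMT = 10,000 / ([((1+r)^n − 1)/r]) = CHF 27.96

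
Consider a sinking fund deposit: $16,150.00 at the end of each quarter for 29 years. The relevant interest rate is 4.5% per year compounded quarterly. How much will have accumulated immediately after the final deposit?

This is an ordinary annuity: 116 deposits of $16,150.00 at the end of each quarter.
Periodic rate r = 0.045/4 per quarter; n is counted in quarters.
FV = PMT × [((1+r)^n − 1)/r] = 16,150 × [(1+r)^116 − 1] / r = $3,819,895.79

$3,819,895.79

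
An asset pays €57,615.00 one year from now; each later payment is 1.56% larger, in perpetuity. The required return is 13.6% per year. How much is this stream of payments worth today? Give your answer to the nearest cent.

Periodic rate r = 0.136 per year.
Growing perpetuity (Gordon): PV = PMT₁ / (r − g) = 57,615 / (r − 0.0156) = €478,529.90.

€478,529.90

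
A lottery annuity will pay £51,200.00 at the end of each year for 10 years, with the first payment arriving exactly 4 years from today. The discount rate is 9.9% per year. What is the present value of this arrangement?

Ordinary annuity of 10 payments, first payment at period 4.
Periodic rate r = 0.099 per year.
The ordinary-annuity PV formula values the stream one period before the first payment (period 3); discount that back 3 periods:
PV₀ = 51,200 × [1 − (1+r)^−10] / r × (1+r)^−3 = £238,032.42

£238,032.42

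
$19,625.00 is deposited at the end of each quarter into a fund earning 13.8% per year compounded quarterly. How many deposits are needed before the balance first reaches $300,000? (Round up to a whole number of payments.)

Periodic rate r = 0.138/4 per quarter; n is counted in quarters.
Ordinary annuity FV: 300,000 = 19,625 × [((1+r)^n − 1)/r].
(1+r)^n = 1 + 300,000 × r / 19,625, so n = ln(1 + 300,000·r/19,625) / ln(1+r) = 12.49.
Round up to a whole number of payments: n = 13.

13 payments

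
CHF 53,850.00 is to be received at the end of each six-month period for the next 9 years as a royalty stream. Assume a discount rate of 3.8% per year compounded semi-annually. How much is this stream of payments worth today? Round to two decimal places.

This is an ordinary annuity: 18 payments of CHF 53,850.00 at the end of each six-month period.
Periodic rate r = 0.038/2 per half-year; n is counted in half-years.
PV = PMT × [(1 − (1+r)^−n)/r] = 53,850 × [1 − (1+r)^−18] / r = CHF 814,464.35

CHF 814,464.35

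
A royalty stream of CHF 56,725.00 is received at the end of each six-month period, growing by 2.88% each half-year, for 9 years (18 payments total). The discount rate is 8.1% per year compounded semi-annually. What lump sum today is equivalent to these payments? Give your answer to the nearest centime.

Periodic rate r = 0.081/2 per half-year; n is counted in half-years.
Growing ordinary annuity: PV = PMT₁ × [1 − ((1+g)/(1+r))^n] / (r − g) = 56,725 × [1 − ((1+0.0288)/(1+r))^18] / (r − 0.0288) = CHF 892,909.61.

CHF 892,909.61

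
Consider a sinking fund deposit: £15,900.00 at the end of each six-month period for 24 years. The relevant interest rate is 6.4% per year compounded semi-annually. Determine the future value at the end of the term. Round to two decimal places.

This is an ordinary annuity: 48 deposits of £15,900.00 at the end of each six-month period.
Periodic rate r = 0.064/2 per half-year; n is counted in half-years.
FV = PMT × [((1+r)^n − 1)/r] = 15,900 × [(1+r)^48 − 1] / r = £1,756,703.11

£1,756,703.11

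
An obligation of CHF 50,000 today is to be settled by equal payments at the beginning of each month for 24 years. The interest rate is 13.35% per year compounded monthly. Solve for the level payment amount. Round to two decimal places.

Level annuity due; solve PV = PMT × [(1 − (1+r)^−n)/r] × (1+r) for PMT.
Periodic rate r = 0.1335/12 per month; n is counted in months.
With n = 288: PMT = 50,000 / ([(1 − (1+r)^−n)/r] × (1+r)) = CHF 573.84

CHF 573.84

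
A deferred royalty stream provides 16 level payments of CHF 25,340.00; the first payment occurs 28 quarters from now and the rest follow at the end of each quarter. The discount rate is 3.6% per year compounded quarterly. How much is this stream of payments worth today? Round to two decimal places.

CHF 295,230.05

Ordinary annuity of 16 payments, first payment at period 28.
Periodic rate r = 0.036/4 per quarter; n is counted in quarters.
The ordinary-annuity PV formula values the stream one period before the first payment (period 27); discount that back 27 periods:
PV₀ = 25,340 × [1 − (1+r)^−16] / r × (1+r)^−27 = CHF 295,230.05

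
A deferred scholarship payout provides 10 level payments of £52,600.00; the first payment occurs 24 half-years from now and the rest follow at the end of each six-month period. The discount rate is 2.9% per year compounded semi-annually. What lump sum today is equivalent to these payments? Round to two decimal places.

Ordinary annuity of 10 payments, first payment at period 24.
Periodic rate r = 0.029/2 per half-year; n is counted in half-years.
The ordinary-annuity PV formula values the stream one period before the first payment (period 23); discount that back 23 periods:
PV₀ = 52,600 × [1 − (1+r)^−10] / r × (1+r)^−23 = £349,279.81

£349,279.81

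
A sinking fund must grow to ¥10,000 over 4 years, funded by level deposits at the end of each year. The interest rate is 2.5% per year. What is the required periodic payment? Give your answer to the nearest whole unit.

Level ordinary annuity; solve FV = PMT × [((1+r)^n − 1)/r] for PMT.
Periodic rate r = 0.025 per year.
With n = 4: PMT = 10,000 / ([((1+r)^n − 1)/r]) = ¥2,408

¥2,408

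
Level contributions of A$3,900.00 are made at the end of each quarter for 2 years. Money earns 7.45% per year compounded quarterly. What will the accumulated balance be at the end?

This is an ordinary annuity: 8 deposits of A$3,900.00 at the end of each quarter.
Periodic rate r = 0.0745/4 per quarter; n is counted in quarters.
FV = PMT × [((1+r)^n − 1)/r] = 3,900 × [(1+r)^8 − 1] / r = A$33,311.40

A$33,311.40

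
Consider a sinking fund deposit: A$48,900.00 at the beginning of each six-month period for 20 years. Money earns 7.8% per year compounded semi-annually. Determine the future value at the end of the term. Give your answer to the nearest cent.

A$4,715,662.90

This is an annuity due: 40 deposits of A$48,900.00 at the beginning of each six-month period.
Periodic rate r = 0.078/2 per half-year; n is counted in half-years.
FV = PMT × [((1+r)^n − 1)/r] × (1+r) = 48,900 × [(1+r)^40 − 1] / r × (1+r) = A$4,715,662.90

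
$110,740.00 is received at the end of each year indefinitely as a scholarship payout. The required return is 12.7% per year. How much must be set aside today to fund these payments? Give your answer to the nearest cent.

$871,968.50

Periodic rate r = 0.127 per year.
Level perpetuity: PV = PMT / r = 110,740 / (0.127) = $871,968.50.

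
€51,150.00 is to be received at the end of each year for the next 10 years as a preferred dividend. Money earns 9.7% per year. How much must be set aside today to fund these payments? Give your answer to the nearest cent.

€318,386.30

This is an ordinary annuity: 10 payments of €51,150.00 at the end of each year.
Periodic rate r = 0.097 per year.
PV = PMT × [(1 − (1+r)^−n)/r] = 51,150 × [1 − (1+r)^−10] / r = €318,386.30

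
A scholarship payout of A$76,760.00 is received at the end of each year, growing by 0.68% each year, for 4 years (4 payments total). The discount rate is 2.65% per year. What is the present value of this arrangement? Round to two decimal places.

A$290,612.51

Periodic rate r = 0.0265 per year.
Growing ordinary annuity: PV = PMT₁ × [1 − ((1+g)/(1+r))^n] / (r − g) = 76,760 × [1 − ((1+0.0068)/(1+r))^4] / (r − 0.0068) = A$290,612.51.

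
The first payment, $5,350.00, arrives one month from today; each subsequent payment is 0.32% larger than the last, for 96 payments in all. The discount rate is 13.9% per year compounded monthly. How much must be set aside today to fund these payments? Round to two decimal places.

$351,106.52

Periodic rate r = 0.139/12 per month; n is counted in months.
Growing ordinary annuity: PV = PMT₁ × [1 − ((1+g)/(1+r))^n] / (r − g) = 5,350 × [1 − ((1+0.0032)/(1+r))^96] / (r − 0.0032) = $351,106.52.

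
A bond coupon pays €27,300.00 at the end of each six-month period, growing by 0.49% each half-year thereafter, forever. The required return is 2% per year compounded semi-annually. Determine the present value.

€5,352,941.18

Periodic rate r = 0.02/2 per half-year.
Growing perpetuity (Gordon): PV = PMT₁ / (r − g) = 27,300 / (r − 0.0049) = €5,352,941.18.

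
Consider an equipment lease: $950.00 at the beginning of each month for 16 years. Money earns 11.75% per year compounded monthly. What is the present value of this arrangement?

This is an annuity due: 192 payments of $950.00 at the beginning of each month.
Periodic rate r = 0.1175/12 per month; n is counted in months.
PV = PMT × [(1 − (1+r)^−n)/r] × (1+r) = 950 × [1 − (1+r)^−192] / r × (1+r) = $82,884.50

$82,884.50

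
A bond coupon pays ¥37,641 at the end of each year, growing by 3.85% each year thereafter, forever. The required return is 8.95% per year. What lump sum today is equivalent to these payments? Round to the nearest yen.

¥738,059

Periodic rate r = 0.0895 per year.
Growing perpetuity (Gordon): PV = PMT₁ / (r − g) = 37,641 / (r − 0.0385) = ¥738,059.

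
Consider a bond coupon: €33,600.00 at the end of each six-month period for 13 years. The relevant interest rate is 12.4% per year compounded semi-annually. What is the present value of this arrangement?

This is an ordinary annuity: 26 payments of €33,600.00 at the end of each six-month period.
Periodic rate r = 0.124/2 per half-year; n is counted in half-years.
PV = PMT × [(1 − (1+r)^−n)/r] = 33,600 × [1 − (1+r)^−26] / r = €428,510.13

€428,510.13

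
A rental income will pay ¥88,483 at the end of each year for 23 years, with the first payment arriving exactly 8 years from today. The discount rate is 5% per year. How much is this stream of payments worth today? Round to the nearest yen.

¥848,205

Ordinary annuity of 23 payments, first payment at period 8.
Periodic rate r = 0.05 per year.
The ordinary-annuity PV formula values the stream one period before the first payment (period 7); discount that back 7 periods:
PV₀ = 88,483 × [1 − (1+r)^−23] / r × (1+r)^−7 = ¥848,205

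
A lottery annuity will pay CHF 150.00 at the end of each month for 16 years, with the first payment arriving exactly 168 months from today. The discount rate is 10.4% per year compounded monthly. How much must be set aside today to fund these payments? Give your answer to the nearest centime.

Ordinary annuity of 192 payments, first payment at period 168.
Periodic rate r = 0.104/12 per month; n is counted in months.
The ordinary-annuity PV formula values the stream one period before the first payment (period 167); discount that back 167 periods:
PV₀ = 150 × [1 − (1+r)^−192] / r × (1+r)^−167 = CHF 3,314.86

CHF 3,314.86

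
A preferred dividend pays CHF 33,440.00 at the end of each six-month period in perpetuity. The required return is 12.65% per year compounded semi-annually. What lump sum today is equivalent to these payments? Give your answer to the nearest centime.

CHF 528,695.65

Periodic rate r = 0.1265/2 per half-year.
Level perpetuity: PV = PMT / r = 33,440 / (0.1265/2) = CHF 528,695.65.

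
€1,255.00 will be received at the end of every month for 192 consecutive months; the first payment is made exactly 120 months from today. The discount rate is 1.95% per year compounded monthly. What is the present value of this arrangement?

€170,506.55

Ordinary annuity of 192 payments, first payment at period 120.
Periodic rate r = 0.0195/12 per month; n is counted in months.
The ordinary-annuity PV formula values the stream one period before the first payment (period 119); discount that back 119 periods:
PV₀ = 1,255 × [1 − (1+r)^−192] / r × (1+r)^−119 = €170,506.55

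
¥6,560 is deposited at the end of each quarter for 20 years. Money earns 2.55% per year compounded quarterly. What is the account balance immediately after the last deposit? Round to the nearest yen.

¥681,826

This is an ordinary annuity: 80 deposits of ¥6,560 at the end of each quarter.
Periodic rate r = 0.0255/4 per quarter; n is counted in quarters.
FV = PMT × [((1+r)^n − 1)/r] = 6,560 × [(1+r)^80 − 1] / r = ¥681,826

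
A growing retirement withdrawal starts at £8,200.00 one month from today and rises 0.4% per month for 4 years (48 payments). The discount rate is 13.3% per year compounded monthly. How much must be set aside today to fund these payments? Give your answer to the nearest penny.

£331,569.71

Periodic rate r = 0.133/12 per month; n is counted in months.
Growing ordinary annuity: PV = PMT₁ × [1 − ((1+g)/(1+r))^n] / (r − g) = 8,200 × [1 − ((1+0.004)/(1+r))^48] / (r − 0.004) = £331,569.71.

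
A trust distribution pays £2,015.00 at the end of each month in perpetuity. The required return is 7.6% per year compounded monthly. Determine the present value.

Periodic rate r = 0.076/12 per month.
Level perpetuity: PV = PMT / r = 2,015 / (0.076/12) = £318,157.89.

£318,157.89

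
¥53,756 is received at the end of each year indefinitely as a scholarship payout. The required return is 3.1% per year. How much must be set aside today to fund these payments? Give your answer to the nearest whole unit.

¥1,734,065

Periodic rate r = 0.031 per year.
Level perpetuity: PV = PMT / r = 53,756 / (0.031) = ¥1,734,065.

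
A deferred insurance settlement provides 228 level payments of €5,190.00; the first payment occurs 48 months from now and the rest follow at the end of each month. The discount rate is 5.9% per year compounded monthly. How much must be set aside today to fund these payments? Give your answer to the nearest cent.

Ordinary annuity of 228 payments, first payment at period 48.
Periodic rate r = 0.059/12 per month; n is counted in months.
The ordinary-annuity PV formula values the stream one period before the first payment (period 47); discount that back 47 periods:
PV₀ = 5,190 × [1 − (1+r)^−228] / r × (1+r)^−47 = €564,281.72

€564,281.72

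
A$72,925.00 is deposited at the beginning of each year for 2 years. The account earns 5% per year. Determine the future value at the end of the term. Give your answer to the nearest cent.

This is an annuity due: 2 deposits of A$72,925.00 at the beginning of each year.
Periodic rate r = 0.05 per year.
FV = PMT × [((1+r)^n − 1)/r] × (1+r) = 72,925 × [(1+r)^2 − 1] / r × (1+r) = A$156,971.06

A$156,971.06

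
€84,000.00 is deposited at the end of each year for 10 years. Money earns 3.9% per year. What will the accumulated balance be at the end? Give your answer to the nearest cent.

€1,003,848.67

This is an ordinary annuity: 10 deposits of €84,000.00 at the end of each year.
Periodic rate r = 0.039 per year.
FV = PMT × [((1+r)^n − 1)/r] = 84,000 × [(1+r)^10 − 1] / r = €1,003,848.67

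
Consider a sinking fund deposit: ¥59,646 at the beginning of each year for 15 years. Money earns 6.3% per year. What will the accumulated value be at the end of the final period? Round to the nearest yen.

¥1,509,953

This is an annuity due: 15 deposits of ¥59,646 at the beginning of each year.
Periodic rate r = 0.063 per year.
FV = PMT × [((1+r)^n − 1)/r] × (1+r) = 59,646 × [(1+r)^15 − 1] / r × (1+r) = ¥1,509,953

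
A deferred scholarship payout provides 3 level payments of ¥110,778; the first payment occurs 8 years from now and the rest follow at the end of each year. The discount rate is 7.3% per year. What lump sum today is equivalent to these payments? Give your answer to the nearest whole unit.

Ordinary annuity of 3 payments, first payment at period 8.
Periodic rate r = 0.073 per year.
The ordinary-annuity PV formula values the stream one period before the first payment (period 7); discount that back 7 periods:
PV₀ = 110,778 × [1 − (1+r)^−3] / r × (1+r)^−7 = ¥176,561

¥176,561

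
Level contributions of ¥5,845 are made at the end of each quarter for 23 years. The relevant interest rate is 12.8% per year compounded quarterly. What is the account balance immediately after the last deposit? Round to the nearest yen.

This is an ordinary annuity: 92 deposits of ¥5,845 at the end of each quarter.
Periodic rate r = 0.128/4 per quarter; n is counted in quarters.
FV = PMT × [((1+r)^n − 1)/r] = 5,845 × [(1+r)^92 − 1] / r = ¥3,129,926

¥3,129,926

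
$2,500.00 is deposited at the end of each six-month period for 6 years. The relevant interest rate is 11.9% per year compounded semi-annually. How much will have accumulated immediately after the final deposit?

$42,051.94

This is an ordinary annuity: 12 deposits of $2,500.00 at the end of each six-month period.
Periodic rate r = 0.119/2 per half-year; n is counted in half-years.
FV = PMT × [((1+r)^n − 1)/r] = 2,500 × [(1+r)^12 − 1] / r = $42,051.94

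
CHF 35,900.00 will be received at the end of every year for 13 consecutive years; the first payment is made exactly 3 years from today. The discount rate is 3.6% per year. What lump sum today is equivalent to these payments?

Ordinary annuity of 13 payments, first payment at period 3.
Periodic rate r = 0.036 per year.
The ordinary-annuity PV formula values the stream one period before the first payment (period 2); discount that back 2 periods:
PV₀ = 35,900 × [1 − (1+r)^−13] / r × (1+r)^−2 = CHF 342,449.00

CHF 342,449.00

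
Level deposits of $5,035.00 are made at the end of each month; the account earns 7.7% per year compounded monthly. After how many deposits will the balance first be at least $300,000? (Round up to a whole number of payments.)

Periodic rate r = 0.077/12 per month; n is counted in months.
Ordinary annuity FV: 300,000 = 5,035 × [((1+r)^n − 1)/r].
(1+r)^n = 1 + 300,000 × r / 5,035, so n = ln(1 + 300,000·r/5,035) / ln(1+r) = 50.62.
Round up to a whole number of payments: n = 51.

51 payments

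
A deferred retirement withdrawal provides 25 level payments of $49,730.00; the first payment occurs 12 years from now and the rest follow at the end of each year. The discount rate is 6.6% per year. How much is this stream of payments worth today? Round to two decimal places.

$297,554.21

Ordinary annuity of 25 payments, first payment at period 12.
Periodic rate r = 0.066 per year.
The ordinary-annuity PV formula values the stream one period before the first payment (period 11); discount that back 11 periods:
PV₀ = 49,730 × [1 − (1+r)^−25] / r × (1+r)^−11 = $297,554.21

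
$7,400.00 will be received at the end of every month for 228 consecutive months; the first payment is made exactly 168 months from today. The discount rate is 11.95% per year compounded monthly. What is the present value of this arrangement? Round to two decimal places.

$127,194.65

Ordinary annuity of 228 payments, first payment at period 168.
Periodic rate r = 0.1195/12 per month; n is counted in months.
The ordinary-annuity PV formula values the stream one period before the first payment (period 167); discount that back 167 periods:
PV₀ = 7,400 × [1 − (1+r)^−228] / r × (1+r)^−167 = $127,194.65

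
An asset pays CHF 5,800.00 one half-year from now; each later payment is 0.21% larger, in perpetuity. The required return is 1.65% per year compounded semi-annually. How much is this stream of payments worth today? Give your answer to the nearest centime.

CHF 943,089.43

Periodic rate r = 0.0165/2 per half-year.
Growing perpetuity (Gordon): PV = PMT₁ / (r − g) = 5,800 / (r − 0.0021) = CHF 943,089.43.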